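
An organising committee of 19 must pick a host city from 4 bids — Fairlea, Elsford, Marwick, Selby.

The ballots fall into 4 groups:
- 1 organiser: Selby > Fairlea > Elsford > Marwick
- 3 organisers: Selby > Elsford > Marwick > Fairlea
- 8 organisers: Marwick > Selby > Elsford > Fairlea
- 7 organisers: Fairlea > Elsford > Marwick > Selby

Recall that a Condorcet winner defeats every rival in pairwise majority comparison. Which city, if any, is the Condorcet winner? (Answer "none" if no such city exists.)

Pairwise majorities:
Fairlea vs Elsford: Fairlea is ranked higher on 1+7 = 8 ballots, Elsford on 11. Elsford wins 11–8.
Fairlea vs Marwick: Fairlea is ranked higher on 1+7 = 8 ballots, Marwick on 11. Marwick wins 11–8.
Fairlea vs Selby: Fairlea is ranked higher on 7 ballots, Selby on 12. Selby wins 12–7.
Elsford vs Marwick: Elsford preferred on 1+3+7 = 11 ballots; Elsford wins 11–8.
Elsford vs Selby: 7 to 12, Selby.
Marwick vs Selby: 15 to 4, Marwick.
No city is unbeaten: Fairlea loses to Elsford; Elsford loses to Selby; Marwick loses to Elsford; Selby loses to Marwick. In particular Elsford > Marwick > Selby > Elsford is a majority cycle — no Condorcet winner exists.

none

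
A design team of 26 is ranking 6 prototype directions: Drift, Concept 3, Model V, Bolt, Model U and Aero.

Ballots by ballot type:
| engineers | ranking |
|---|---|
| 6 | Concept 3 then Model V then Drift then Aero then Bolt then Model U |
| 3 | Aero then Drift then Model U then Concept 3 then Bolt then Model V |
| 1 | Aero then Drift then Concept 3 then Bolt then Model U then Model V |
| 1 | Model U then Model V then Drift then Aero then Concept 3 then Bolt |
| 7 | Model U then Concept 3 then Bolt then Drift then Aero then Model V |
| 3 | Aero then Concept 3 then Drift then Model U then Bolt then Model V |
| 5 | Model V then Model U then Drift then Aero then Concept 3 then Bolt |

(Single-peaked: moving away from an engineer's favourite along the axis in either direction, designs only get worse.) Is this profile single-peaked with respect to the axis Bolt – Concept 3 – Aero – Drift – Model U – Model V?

no

Axis positions: Bolt=1, Concept 3=2, Aero=3, Drift=4, Model U=5, Model V=6.
Ballot type 1: ranking walks positions 2-6-4-3-1-5; Model V is ranked above Aero even though Aero lies between Model V and the peak Concept 3 on the axis — preferences dip and rise again. Not single-peaked.
Ballot type 2 (peak Aero at position 3): ranking walks positions 3-4-5-2-1-6, expanding outward from the peak — single-peaked.
Ballot type 3 (peak Aero at position 3): ranking walks positions 3-4-2-1-5-6, expanding outward from the peak — single-peaked.
Ballot type 4 (peak Model U at position 5): ranking walks positions 5-6-4-3-2-1, expanding outward from the peak — single-peaked.
Ballot type 5: ranking walks positions 5-2-1-4-3-6; Concept 3 is ranked above Drift even though Drift lies between Concept 3 and the peak Model U on the axis — preferences dip and rise again. Not single-peaked.
Ballot type 6 (peak Aero at position 3): ranking walks positions 3-2-4-5-1-6, expanding outward from the peak — single-peaked.
Ballot type 7 (peak Model V at position 6): ranking walks positions 6-5-4-3-2-1, expanding outward from the peak — single-peaked.
Ballot type 1 violates single-peakedness, so the profile is not single-peaked on this axis.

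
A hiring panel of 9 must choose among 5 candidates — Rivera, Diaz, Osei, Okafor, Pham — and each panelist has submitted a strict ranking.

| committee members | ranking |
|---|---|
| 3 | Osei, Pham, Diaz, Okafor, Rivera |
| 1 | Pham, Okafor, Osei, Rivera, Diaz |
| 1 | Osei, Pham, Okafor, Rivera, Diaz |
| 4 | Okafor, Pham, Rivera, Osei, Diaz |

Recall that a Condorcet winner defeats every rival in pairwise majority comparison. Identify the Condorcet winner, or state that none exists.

Pham

Head-to-head results (9 committee members):
Rivera vs Diaz: Rivera wins 6–3.
Rivera vs Osei: Osei wins 5–4.
Rivera vs Okafor: Okafor wins 9–0.
Rivera vs Pham: Pham wins 9–0.
Diaz vs Osei: Osei, 9–0.
Diaz vs Okafor: Okafor, 6–3.
Diaz vs Pham: Pham, 9–0.
Osei vs Okafor: Okafor wins 5–4.
Osei–Pham: Pham 5–4.
Okafor vs Pham: Pham, 5–4.
Pham defeats every rival head-to-head and is the Condorcet winner.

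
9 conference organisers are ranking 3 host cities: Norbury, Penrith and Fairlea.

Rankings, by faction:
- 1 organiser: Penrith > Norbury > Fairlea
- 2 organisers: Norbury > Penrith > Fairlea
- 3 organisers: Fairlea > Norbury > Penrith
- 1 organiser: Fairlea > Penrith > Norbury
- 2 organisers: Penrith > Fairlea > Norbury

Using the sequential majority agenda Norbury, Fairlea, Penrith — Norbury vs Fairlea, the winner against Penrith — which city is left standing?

Penrith

Round 1: Norbury vs Fairlea — 3–6, Fairlea advances.
Round 2: Fairlea vs Penrith — 4–5, Penrith advances.
The agenda winner is Penrith.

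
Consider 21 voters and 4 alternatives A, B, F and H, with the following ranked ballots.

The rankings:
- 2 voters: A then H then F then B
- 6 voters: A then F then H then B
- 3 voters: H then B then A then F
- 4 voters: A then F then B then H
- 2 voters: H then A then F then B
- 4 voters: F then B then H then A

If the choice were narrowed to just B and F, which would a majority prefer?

Ballots ranking B above F: 3.
Ballots ranking F above B: 21 − 3 = 18.
F wins the head-to-head 18–3.

F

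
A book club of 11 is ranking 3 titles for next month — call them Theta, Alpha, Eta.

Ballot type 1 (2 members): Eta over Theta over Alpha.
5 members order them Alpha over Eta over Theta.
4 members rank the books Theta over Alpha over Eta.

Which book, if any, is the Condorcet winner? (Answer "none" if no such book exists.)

none

Pairwise majorities:
Theta vs Alpha: Theta wins 6–5.
Theta vs Eta: 4 to 7, Eta.
Alpha vs Eta: Alpha, 9–2.
Each book drops at least one matchup (Theta loses to Eta; Alpha loses to Theta; Eta loses to Alpha); the cycle Theta → Alpha → Eta → Theta rules out a Condorcet winner.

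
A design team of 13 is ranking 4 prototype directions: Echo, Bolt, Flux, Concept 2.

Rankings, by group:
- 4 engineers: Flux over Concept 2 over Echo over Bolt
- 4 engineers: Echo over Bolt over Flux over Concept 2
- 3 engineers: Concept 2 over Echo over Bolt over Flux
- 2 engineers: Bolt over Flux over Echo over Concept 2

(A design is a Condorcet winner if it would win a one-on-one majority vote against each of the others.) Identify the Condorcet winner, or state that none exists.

Check each pair by majority over 13 ballots:
Echo vs Bolt: Echo wins 11–2.
Echo vs Flux: Echo, 7–6.
Echo vs Concept 2: Concept 2 wins 7–6.
Bolt vs Flux: Bolt, 9–4.
Bolt vs Concept 2: Concept 2 wins 7–6.
Flux vs Concept 2: Flux wins 10–3.
Each design drops at least one matchup (Echo loses to Concept 2; Bolt loses to Echo; Flux loses to Echo; Concept 2 loses to Flux); the cycle Echo → Flux → Concept 2 → Echo rules out a Condorcet winner.

none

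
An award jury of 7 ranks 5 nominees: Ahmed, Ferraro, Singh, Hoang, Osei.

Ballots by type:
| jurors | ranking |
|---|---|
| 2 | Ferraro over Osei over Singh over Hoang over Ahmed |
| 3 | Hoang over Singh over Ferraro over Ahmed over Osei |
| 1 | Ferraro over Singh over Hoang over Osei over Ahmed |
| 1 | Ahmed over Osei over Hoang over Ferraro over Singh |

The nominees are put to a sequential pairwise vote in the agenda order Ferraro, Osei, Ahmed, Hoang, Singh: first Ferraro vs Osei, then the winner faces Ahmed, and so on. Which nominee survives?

Hoang

Round 1: Ferraro vs Osei — 6–1, Ferraro advances.
Round 2: Ferraro vs Ahmed — 6–1, Ferraro advances.
Round 3: Ferraro vs Hoang — 3–4, Hoang advances.
Round 4: Hoang vs Singh — 4–3, Hoang advances.
Hoang survives the agenda.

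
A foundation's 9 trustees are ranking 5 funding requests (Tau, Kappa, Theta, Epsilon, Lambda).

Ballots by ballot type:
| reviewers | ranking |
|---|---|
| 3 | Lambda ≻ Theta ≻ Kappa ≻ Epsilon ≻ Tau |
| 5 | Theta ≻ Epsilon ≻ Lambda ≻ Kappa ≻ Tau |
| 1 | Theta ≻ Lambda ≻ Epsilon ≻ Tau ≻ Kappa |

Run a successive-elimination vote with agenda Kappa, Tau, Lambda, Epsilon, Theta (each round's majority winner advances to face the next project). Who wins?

Round 1: Kappa vs Tau — 8–1, Kappa advances.
Round 2: Kappa vs Lambda — 0–9, Lambda advances.
Round 3: Lambda vs Epsilon — 4–5, Epsilon advances.
Round 4: Epsilon vs Theta — 0–9, Theta advances.
Theta survives the agenda.

Theta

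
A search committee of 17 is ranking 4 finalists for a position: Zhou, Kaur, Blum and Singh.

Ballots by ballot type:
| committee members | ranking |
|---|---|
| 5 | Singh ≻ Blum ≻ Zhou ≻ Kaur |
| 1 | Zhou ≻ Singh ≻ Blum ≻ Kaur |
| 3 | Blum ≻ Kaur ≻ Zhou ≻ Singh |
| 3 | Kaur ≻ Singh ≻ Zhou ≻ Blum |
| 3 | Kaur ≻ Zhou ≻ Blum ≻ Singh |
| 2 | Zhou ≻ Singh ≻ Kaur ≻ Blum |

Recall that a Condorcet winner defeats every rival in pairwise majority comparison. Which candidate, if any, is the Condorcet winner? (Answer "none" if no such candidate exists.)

none

Head-to-head results (17 committee members):
Zhou vs Kaur: 5+1+2 = 8 for Zhou, 9 for Kaur — Kaur by 9–8.
Zhou vs Blum: Zhou, 9–8.
Zhou vs Singh: Zhou is ranked higher on 1+3+3+2 = 9 ballots, Singh on 8. Zhou wins 9–8.
Kaur vs Blum: Kaur is ranked higher on 3+3+2 = 8 ballots, Blum on 9. Blum wins 9–8.
Kaur vs Singh: 3+3+3 = 9 for Kaur, 8 for Singh — Kaur by 9–8.
Blum vs Singh: Singh, 11–6.
No candidate is unbeaten: Zhou loses to Kaur; Kaur loses to Blum; Blum loses to Zhou; Singh loses to Zhou. In particular Zhou > Blum > Kaur > Zhou is a majority cycle — no Condorcet winner exists.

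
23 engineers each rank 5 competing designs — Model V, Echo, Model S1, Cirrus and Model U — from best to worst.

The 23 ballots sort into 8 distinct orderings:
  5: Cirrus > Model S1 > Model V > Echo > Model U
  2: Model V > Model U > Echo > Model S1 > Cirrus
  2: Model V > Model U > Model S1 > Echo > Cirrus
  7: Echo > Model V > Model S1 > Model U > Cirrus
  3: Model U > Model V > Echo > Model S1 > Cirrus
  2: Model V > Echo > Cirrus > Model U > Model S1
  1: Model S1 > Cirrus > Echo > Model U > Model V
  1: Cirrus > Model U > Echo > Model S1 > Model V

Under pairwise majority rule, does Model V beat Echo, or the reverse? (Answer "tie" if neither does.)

Model V

Ballots ranking Model V above Echo: 5 + 2 + 2 + 3 + 2 = 14.
Ballots ranking Echo above Model V: 23 − 14 = 9.
Model V wins the head-to-head 14–9.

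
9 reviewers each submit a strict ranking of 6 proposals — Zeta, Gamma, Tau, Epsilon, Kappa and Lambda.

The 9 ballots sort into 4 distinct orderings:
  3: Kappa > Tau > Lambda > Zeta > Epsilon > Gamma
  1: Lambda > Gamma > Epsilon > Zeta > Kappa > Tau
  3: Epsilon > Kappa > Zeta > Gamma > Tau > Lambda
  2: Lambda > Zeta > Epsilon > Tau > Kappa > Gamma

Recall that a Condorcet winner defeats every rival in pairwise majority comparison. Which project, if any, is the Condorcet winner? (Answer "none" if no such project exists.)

none

Head-to-head results (9 reviewers):
Zeta vs Gamma: Zeta is ranked higher on 3+3+2 = 8 ballots, Gamma on 1. Zeta wins 8–1.
Zeta vs Tau: Zeta is ranked higher on 1+3+2 = 6 ballots, Tau on 3. Zeta wins 6–3.
Zeta vs Epsilon: 5 to 4, Zeta.
Zeta vs Kappa: 3 to 6, Kappa.
Zeta vs Lambda: Zeta is ranked higher on 3 ballots, Lambda on 6. Lambda wins 6–3.
Gamma vs Tau: Gamma is ranked higher on 1+3 = 4 ballots, Tau on 5. Tau wins 5–4.
Gamma vs Epsilon: 1 for Gamma, 8 for Epsilon — Epsilon by 8–1.
Gamma vs Kappa: Gamma preferred on 1 ballot; Kappa wins 8–1.
Gamma vs Lambda: 3 for Gamma, 6 for Lambda — Lambda by 6–3.
Tau vs Epsilon: Tau preferred on 3 ballots; Epsilon wins 6–3.
Tau vs Kappa: 2 to 7, Kappa.
Tau vs Lambda: Tau is ranked higher on 3+3 = 6 ballots, Lambda on 3. Tau wins 6–3.
Epsilon vs Kappa: 1+3+2 = 6 for Epsilon, 3 for Kappa — Epsilon by 6–3.
Epsilon vs Lambda: Epsilon is ranked higher on 3 ballots, Lambda on 6. Lambda wins 6–3.
Kappa vs Lambda: 6 to 3, Kappa.
Every project loses at least once (Zeta loses to Kappa; Gamma loses to Zeta; Tau loses to Zeta; Epsilon loses to Zeta; Kappa loses to Epsilon; Lambda loses to Tau). The majority relation contains the cycle Zeta beats Tau beats Lambda beats Zeta, so there is no Condorcet winner.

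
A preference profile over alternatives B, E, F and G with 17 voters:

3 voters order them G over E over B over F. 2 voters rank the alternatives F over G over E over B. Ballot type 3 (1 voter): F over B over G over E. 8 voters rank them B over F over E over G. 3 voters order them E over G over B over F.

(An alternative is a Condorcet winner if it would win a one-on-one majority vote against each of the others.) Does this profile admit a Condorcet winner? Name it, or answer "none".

Head-to-head results (17 voters):
B vs E: B, 9–8.
B vs F: 14 to 3, B.
B vs G: B wins 9–8.
E vs F: F, 11–6.
E vs G: E wins 11–6.
F vs G: F is ranked higher on 2+1+8 = 11 ballots, G on 6. F wins 11–6.
B beats each of E, F, G — B is the Condorcet winner.

B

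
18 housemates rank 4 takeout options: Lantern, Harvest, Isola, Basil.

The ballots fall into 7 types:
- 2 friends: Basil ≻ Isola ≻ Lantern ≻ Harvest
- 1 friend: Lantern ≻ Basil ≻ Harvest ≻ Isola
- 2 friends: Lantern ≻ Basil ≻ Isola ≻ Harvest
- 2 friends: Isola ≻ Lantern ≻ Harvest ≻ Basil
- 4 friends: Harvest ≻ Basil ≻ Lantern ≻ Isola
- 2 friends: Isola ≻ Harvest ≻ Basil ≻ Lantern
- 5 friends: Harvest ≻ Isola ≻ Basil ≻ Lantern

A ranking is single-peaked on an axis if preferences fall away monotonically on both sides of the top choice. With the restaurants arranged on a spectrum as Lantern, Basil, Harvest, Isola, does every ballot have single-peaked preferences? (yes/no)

no

Axis positions: Lantern=1, Basil=2, Harvest=3, Isola=4.
Type 1: ranking walks positions 2-4-1-3; Isola is ranked above Harvest even though Harvest lies between Isola and the peak Basil on the axis — preferences dip and rise again. Not single-peaked.
Type 2 (peak Lantern at position 1): ranking walks positions 1-2-3-4, expanding outward from the peak — single-peaked.
Type 3: ranking walks positions 1-2-4-3; Isola is ranked above Harvest even though Harvest lies between Isola and the peak Lantern on the axis — preferences dip and rise again. Not single-peaked.
Type 4: ranking walks positions 4-1-3-2; Lantern is ranked above Harvest even though Harvest lies between Lantern and the peak Isola on the axis — preferences dip and rise again. Not single-peaked.
Type 5 (peak Harvest at position 3): ranking walks positions 3-2-1-4, expanding outward from the peak — single-peaked.
Type 6 (peak Isola at position 4): ranking walks positions 4-3-2-1, expanding outward from the peak — single-peaked.
Type 7 (peak Harvest at position 3): ranking walks positions 3-4-2-1, expanding outward from the peak — single-peaked.
Type 1 violates single-peakedness, so the profile is not single-peaked on this axis.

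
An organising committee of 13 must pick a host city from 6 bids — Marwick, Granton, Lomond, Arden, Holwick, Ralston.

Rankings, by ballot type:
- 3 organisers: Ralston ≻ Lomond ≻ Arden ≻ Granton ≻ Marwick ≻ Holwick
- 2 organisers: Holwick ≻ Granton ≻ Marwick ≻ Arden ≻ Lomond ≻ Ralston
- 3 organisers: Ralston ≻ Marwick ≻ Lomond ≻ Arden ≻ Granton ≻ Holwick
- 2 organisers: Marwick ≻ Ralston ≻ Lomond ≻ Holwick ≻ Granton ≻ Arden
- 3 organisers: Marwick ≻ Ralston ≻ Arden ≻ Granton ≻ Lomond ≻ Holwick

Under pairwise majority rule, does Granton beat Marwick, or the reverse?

Marwick

Ballots ranking Granton above Marwick: 3 + 2 = 5.
Ballots ranking Marwick above Granton: 13 − 5 = 8.
Marwick wins the head-to-head 8–5.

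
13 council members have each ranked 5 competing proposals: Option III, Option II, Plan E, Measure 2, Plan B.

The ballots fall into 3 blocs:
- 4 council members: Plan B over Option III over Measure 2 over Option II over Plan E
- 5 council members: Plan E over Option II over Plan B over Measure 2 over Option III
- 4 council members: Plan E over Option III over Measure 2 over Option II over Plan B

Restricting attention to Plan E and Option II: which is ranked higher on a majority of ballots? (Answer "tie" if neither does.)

Plan E

Ballots ranking Plan E above Option II: 5 + 4 = 9.
Ballots ranking Option II above Plan E: 13 − 9 = 4.
Plan E wins the head-to-head 9–4.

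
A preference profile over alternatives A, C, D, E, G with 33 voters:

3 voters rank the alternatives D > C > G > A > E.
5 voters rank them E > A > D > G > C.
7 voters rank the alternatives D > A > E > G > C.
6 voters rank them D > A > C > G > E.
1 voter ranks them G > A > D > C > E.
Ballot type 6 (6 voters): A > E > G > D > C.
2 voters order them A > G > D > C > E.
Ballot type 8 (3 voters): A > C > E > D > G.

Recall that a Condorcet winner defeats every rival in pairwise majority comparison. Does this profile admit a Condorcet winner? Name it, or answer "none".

A

Pairwise majorities:
A vs C: 30 to 3, A.
A vs D: A preferred on 5+1+6+2+3 = 17 ballots; A wins 17–16.
A vs E: 28 for A, 5 for E — A by 28–5.
A vs G: 5+7+6+6+2+3 = 29 for A, 4 for G — A by 29–4.
C vs D: C preferred on 3 ballots; D wins 30–3.
C vs E: C is ranked higher on 3+6+1+2+3 = 15 ballots, E on 18. E wins 18–15.
C vs G: C is ranked higher on 3+6+3 = 12 ballots, G on 21. G wins 21–12.
D vs E: 3+7+6+1+2 = 19 for D, 14 for E — D by 19–14.
D vs G: 24 to 9, D.
E vs G: E preferred on 5+7+6+3 = 21 ballots; E wins 21–12.
A beats each of C, D, E, G — A is the Condorcet winner.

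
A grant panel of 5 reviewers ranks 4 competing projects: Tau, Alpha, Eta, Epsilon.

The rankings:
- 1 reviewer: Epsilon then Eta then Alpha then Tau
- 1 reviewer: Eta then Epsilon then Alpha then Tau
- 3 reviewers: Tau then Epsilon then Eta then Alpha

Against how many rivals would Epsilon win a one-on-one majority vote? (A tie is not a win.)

2

Epsilon against each rival (5 reviewers):
Epsilon vs Tau: Tau wins 3–2.
Epsilon vs Alpha: Epsilon is ranked higher on 1+1+3 = 5 ballots, Alpha on 0. Epsilon wins 5–0.
Epsilon vs Eta: Epsilon wins 4–1.
Epsilon beats Alpha, Eta; loses to Tau — 2 pairwise wins.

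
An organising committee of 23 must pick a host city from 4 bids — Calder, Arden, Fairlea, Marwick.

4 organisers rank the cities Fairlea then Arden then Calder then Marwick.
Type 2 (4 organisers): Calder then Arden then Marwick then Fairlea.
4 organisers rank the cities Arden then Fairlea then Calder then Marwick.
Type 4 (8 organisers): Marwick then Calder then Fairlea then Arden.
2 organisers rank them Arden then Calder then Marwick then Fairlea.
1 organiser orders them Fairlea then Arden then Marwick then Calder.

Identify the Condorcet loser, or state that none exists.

none

Head-to-head results (23 organisers):
Calder vs Arden: 4+8 = 12 for Calder, 11 for Arden — Calder by 12–11.
Calder vs Fairlea: 4+8+2 = 14 for Calder, 9 for Fairlea — Calder by 14–9.
Calder vs Marwick: Calder preferred on 4+4+4+2 = 14 ballots; Calder wins 14–9.
Arden–Fairlea: Fairlea 13–10.
Arden vs Marwick: Arden is ranked higher on 4+4+4+2+1 = 15 ballots, Marwick on 8. Arden wins 15–8.
Fairlea vs Marwick: 9 to 14, Marwick.
Every city wins at least one matchup (Calder beats Arden; Arden beats Marwick; Fairlea beats Arden; Marwick beats Fairlea), so there is no Condorcet loser.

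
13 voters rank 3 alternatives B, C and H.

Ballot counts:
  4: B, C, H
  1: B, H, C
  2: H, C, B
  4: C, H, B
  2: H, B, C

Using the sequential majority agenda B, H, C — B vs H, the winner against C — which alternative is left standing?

Round 1: B vs H — 5–8, H advances.
Round 2: H vs C — 5–8, C advances.
C survives the agenda.

C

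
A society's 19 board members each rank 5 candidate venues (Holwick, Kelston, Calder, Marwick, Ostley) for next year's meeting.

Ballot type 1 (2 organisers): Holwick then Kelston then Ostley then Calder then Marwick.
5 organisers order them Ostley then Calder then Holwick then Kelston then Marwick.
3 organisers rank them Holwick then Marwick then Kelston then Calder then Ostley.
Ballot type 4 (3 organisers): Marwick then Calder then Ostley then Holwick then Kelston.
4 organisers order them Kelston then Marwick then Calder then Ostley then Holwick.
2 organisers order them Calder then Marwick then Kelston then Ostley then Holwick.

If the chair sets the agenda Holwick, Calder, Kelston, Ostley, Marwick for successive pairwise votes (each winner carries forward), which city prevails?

Round 1: Holwick vs Calder — 5–14, Calder advances.
Round 2: Calder vs Kelston — 10–9, Calder advances.
Round 3: Calder vs Ostley — 12–7, Calder advances.
Round 4: Calder vs Marwick — 9–10, Marwick advances.
Marwick survives the agenda.

Marwick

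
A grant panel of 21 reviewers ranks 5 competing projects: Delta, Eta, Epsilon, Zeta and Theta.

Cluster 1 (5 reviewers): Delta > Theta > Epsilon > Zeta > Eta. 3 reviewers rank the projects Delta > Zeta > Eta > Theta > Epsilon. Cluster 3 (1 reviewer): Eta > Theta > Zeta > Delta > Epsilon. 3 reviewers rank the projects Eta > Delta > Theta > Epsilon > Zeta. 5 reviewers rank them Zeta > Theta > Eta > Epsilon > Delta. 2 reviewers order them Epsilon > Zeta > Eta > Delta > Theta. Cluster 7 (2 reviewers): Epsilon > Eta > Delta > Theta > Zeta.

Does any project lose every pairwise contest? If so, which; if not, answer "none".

Head-to-head results (21 reviewers):
Delta vs Eta: Delta is ranked higher on 5+3 = 8 ballots, Eta on 13. Eta wins 13–8.
Delta vs Epsilon: Delta, 12–9.
Delta vs Zeta: Delta is ranked higher on 5+3+3+2 = 13 ballots, Zeta on 8. Delta wins 13–8.
Delta vs Theta: Delta wins 15–6.
Eta vs Epsilon: Eta preferred on 3+1+3+5 = 12 ballots; Eta wins 12–9.
Eta vs Zeta: Zeta wins 15–6.
Eta–Theta: Eta 11–10.
Epsilon vs Zeta: Epsilon, 12–9.
Epsilon vs Theta: Theta, 17–4.
Zeta vs Theta: 10 to 11, Theta.
Each project has at least one pairwise win (Delta beats Epsilon; Eta beats Delta; Epsilon beats Zeta; Zeta beats Eta; Theta beats Epsilon) — no Condorcet loser.

none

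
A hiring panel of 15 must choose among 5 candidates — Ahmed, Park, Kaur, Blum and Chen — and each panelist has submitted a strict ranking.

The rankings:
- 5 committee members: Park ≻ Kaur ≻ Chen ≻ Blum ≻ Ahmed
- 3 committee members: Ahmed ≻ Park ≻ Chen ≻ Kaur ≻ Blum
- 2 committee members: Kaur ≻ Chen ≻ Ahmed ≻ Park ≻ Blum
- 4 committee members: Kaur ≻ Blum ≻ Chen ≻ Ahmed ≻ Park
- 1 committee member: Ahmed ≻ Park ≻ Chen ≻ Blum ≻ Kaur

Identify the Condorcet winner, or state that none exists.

Head-to-head results (15 committee members):
Ahmed vs Park: Ahmed, 10–5.
Ahmed vs Kaur: Kaur, 11–4.
Ahmed–Blum: Blum 9–6.
Ahmed vs Chen: Chen, 11–4.
Park–Kaur: Park 9–6.
Park–Blum: Park 11–4.
Park vs Chen: Park, 9–6.
Kaur vs Blum: Kaur wins 14–1.
Kaur vs Chen: Kaur wins 11–4.
Blum–Chen: Chen 11–4.
No candidate is unbeaten: Ahmed loses to Kaur; Park loses to Ahmed; Kaur loses to Park; Blum loses to Park; Chen loses to Park. In particular Ahmed → Park → Kaur → Ahmed is a majority cycle — no Condorcet winner exists.

none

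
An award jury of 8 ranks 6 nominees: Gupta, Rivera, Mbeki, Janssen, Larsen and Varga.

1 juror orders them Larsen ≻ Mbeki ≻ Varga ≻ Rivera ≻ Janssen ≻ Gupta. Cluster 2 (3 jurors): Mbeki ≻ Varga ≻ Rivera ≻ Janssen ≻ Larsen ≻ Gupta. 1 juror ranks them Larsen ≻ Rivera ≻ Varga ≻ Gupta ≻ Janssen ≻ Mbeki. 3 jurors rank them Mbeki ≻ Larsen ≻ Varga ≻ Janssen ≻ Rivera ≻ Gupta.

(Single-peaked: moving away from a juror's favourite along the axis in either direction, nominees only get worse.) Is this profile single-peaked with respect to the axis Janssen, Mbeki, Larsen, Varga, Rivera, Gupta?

no

Axis positions: Janssen=1, Mbeki=2, Larsen=3, Varga=4, Rivera=5, Gupta=6.
Cluster 1 (peak Larsen at position 3): ranking walks positions 3-2-4-5-1-6, expanding outward from the peak — single-peaked.
Cluster 2: ranking walks positions 2-4-5-1-3-6; Varga is ranked above Larsen even though Larsen lies between Varga and the peak Mbeki on the axis — preferences dip and rise again. Not single-peaked.
Cluster 3: ranking walks positions 3-5-4-6-1-2; Rivera is ranked above Varga even though Varga lies between Rivera and the peak Larsen on the axis — preferences dip and rise again. Not single-peaked.
Cluster 4 (peak Mbeki at position 2): ranking walks positions 2-3-4-1-5-6, expanding outward from the peak — single-peaked.
Cluster 2 violates single-peakedness, so the profile is not single-peaked on this axis.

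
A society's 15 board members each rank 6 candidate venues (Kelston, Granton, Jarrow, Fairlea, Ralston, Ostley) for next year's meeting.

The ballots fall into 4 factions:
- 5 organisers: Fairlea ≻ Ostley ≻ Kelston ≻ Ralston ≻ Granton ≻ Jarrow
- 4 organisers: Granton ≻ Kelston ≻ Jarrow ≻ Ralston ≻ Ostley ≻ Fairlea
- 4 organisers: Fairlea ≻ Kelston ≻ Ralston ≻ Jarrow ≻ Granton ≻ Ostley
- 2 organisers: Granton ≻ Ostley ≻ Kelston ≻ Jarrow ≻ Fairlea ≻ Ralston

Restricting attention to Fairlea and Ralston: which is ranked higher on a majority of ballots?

Fairlea

Ballots ranking Fairlea above Ralston: 5 + 4 + 2 = 11.
Ballots ranking Ralston above Fairlea: 15 − 11 = 4.
Fairlea wins the head-to-head 11–4.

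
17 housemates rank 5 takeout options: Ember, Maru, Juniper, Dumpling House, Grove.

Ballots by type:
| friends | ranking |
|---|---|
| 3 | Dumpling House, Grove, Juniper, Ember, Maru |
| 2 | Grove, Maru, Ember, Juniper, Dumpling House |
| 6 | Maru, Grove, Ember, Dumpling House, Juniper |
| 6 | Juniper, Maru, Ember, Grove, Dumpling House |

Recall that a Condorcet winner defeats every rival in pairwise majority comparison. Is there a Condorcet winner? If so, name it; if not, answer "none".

Pairwise majorities:
Ember vs Maru: Ember is ranked higher on 3 ballots, Maru on 14. Maru wins 14–3.
Ember vs Juniper: Ember preferred on 2+6 = 8 ballots; Juniper wins 9–8.
Ember vs Dumpling House: 14 to 3, Ember.
Ember vs Grove: Ember is ranked higher on 6 ballots, Grove on 11. Grove wins 11–6.
Maru vs Juniper: 8 to 9, Juniper.
Maru vs Dumpling House: 2+6+6 = 14 for Maru, 3 for Dumpling House — Maru by 14–3.
Maru vs Grove: Maru is ranked higher on 6+6 = 12 ballots, Grove on 5. Maru wins 12–5.
Juniper vs Dumpling House: 8 to 9, Dumpling House.
Juniper vs Grove: Juniper is ranked higher on 6 ballots, Grove on 11. Grove wins 11–6.
Dumpling House vs Grove: Dumpling House is ranked higher on 3 ballots, Grove on 14. Grove wins 14–3.
Each restaurant drops at least one matchup (Ember loses to Maru; Maru loses to Juniper; Juniper loses to Dumpling House; Dumpling House loses to Ember; Grove loses to Maru); the cycle Ember → Dumpling House → Juniper → Ember rules out a Condorcet winner.

none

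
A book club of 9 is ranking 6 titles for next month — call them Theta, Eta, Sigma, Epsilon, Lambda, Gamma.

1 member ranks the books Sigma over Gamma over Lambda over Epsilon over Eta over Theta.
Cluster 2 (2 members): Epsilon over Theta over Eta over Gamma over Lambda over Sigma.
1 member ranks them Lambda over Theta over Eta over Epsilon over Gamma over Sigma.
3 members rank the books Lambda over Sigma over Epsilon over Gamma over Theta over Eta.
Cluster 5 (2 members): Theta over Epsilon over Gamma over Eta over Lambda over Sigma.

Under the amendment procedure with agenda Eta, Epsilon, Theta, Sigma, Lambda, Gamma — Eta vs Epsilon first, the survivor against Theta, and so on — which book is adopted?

Gamma

Round 1: Eta vs Epsilon — 1–8, Epsilon advances.
Round 2: Epsilon vs Theta — 6–3, Epsilon advances.
Round 3: Epsilon vs Sigma — 5–4, Epsilon advances.
Round 4: Epsilon vs Lambda — 4–5, Lambda advances.
Round 5: Lambda vs Gamma — 4–5, Gamma advances.
Gamma survives the agenda.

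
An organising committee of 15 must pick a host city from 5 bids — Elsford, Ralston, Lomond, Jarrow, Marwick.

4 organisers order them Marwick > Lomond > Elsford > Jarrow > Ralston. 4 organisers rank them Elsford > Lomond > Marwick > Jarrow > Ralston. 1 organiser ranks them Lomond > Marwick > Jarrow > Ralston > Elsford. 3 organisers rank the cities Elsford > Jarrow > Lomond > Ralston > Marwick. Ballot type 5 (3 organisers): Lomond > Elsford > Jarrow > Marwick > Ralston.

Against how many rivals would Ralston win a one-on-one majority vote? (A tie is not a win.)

0

Ralston against each rival (15 organisers):
Ralston vs Elsford: Elsford wins 14–1.
Ralston vs Lomond: Lomond, 15–0.
Ralston vs Jarrow: Jarrow, 15–0.
Ralston vs Marwick: Ralston is ranked higher on 3 ballots, Marwick on 12. Marwick wins 12–3.
Ralston beats no one; loses to Elsford, Lomond, Jarrow, Marwick — 0 pairwise wins.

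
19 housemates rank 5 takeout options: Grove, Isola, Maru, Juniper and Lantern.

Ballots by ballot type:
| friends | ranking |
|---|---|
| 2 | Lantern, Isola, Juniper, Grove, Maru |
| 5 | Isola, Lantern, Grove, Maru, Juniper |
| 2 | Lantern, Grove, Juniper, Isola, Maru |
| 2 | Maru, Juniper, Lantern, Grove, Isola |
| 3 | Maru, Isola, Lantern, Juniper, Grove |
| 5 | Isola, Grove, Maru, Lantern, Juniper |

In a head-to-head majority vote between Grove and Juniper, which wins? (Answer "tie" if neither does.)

Grove

Ballots ranking Grove above Juniper: 5 + 2 + 5 = 12.
Ballots ranking Juniper above Grove: 19 − 12 = 7.
Grove wins the head-to-head 12–7.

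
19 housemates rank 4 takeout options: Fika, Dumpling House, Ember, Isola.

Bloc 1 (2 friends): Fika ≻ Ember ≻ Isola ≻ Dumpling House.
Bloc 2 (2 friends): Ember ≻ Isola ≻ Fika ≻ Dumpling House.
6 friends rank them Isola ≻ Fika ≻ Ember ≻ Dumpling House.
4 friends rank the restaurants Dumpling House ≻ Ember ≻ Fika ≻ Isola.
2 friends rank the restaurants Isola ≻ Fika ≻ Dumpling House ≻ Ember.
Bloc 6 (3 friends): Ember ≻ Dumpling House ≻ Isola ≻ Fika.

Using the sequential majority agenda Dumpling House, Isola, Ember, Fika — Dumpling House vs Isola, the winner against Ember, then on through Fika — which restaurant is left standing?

Round 1: Dumpling House vs Isola — 7–12, Isola advances.
Round 2: Isola vs Ember — 8–11, Ember advances.
Round 3: Ember vs Fika — 9–10, Fika advances.
The agenda winner is Fika.

Fika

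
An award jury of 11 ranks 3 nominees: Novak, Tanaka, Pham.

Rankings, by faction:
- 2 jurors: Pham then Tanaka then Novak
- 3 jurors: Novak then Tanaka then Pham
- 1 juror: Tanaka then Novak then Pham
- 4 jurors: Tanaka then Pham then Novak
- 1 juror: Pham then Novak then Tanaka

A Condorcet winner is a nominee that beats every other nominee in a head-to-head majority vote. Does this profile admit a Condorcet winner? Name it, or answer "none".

Head-to-head results (11 jurors):
Novak vs Tanaka: 4 to 7, Tanaka.
Novak vs Pham: Novak is ranked higher on 3+1 = 4 ballots, Pham on 7. Pham wins 7–4.
Tanaka vs Pham: Tanaka is ranked higher on 3+1+4 = 8 ballots, Pham on 3. Tanaka wins 8–3.
Tanaka wins every pairwise contest, so Tanaka is the Condorcet winner.

Tanaka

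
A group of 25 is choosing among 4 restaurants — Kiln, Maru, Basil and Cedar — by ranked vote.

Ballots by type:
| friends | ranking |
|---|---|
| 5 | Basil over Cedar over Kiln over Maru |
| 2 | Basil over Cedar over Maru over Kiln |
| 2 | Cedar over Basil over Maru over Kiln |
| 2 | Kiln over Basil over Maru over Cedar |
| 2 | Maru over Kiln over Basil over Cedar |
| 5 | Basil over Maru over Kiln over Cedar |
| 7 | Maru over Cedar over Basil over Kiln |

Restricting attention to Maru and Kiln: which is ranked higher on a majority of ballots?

Maru

Ballots ranking Maru above Kiln: 2 + 2 + 2 + 5 + 7 = 18.
Ballots ranking Kiln above Maru: 25 − 18 = 7.
Maru wins the head-to-head 18–7.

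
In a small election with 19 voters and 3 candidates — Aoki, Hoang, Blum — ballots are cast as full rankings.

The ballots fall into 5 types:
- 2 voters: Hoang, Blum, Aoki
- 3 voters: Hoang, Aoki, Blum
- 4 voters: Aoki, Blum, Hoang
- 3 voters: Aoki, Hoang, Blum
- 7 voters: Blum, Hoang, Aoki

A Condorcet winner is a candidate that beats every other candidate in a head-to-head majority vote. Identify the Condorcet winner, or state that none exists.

Check each pair by majority over 19 ballots:
Aoki–Hoang: Hoang 12–7.
Aoki vs Blum: Aoki wins 10–9.
Hoang vs Blum: Blum wins 11–8.
No candidate is unbeaten: Aoki loses to Hoang; Hoang loses to Blum; Blum loses to Aoki. In particular Aoki beats Blum beats Hoang beats Aoki is a majority cycle — no Condorcet winner exists.

none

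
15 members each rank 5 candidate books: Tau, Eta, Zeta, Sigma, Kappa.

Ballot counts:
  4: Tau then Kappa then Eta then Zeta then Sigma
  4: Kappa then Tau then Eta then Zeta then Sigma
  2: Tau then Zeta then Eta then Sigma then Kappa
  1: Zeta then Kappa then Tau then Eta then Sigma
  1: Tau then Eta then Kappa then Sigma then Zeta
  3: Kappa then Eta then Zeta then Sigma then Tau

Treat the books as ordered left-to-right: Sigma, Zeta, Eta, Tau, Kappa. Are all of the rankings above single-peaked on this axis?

no

Axis positions: Sigma=1, Zeta=2, Eta=3, Tau=4, Kappa=5.
Faction 1 (peak Tau at position 4): ranking walks positions 4-5-3-2-1, expanding outward from the peak — single-peaked.
Faction 2 (peak Kappa at position 5): ranking walks positions 5-4-3-2-1, expanding outward from the peak — single-peaked.
Faction 3: ranking walks positions 4-2-3-1-5; Zeta is ranked above Eta even though Eta lies between Zeta and the peak Tau on the axis — preferences dip and rise again. Not single-peaked.
Faction 4: ranking walks positions 2-5-4-3-1; Kappa is ranked above Eta even though Eta lies between Kappa and the peak Zeta on the axis — preferences dip and rise again. Not single-peaked.
Faction 5: ranking walks positions 4-3-5-1-2; Sigma is ranked above Zeta even though Zeta lies between Sigma and the peak Tau on the axis — preferences dip and rise again. Not single-peaked.
Faction 6: ranking walks positions 5-3-2-1-4; Eta is ranked above Tau even though Tau lies between Eta and the peak Kappa on the axis — preferences dip and rise again. Not single-peaked.
Faction 3 violates single-peakedness, so the profile is not single-peaked on this axis.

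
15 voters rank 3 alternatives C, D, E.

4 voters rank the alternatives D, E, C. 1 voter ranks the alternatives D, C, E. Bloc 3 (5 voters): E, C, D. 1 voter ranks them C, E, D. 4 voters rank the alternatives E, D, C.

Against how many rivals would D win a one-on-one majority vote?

1

D against each rival (15 voters):
D vs C: D, 9–6.
D vs E: 4+1 = 5 for D, 10 for E — E by 10–5.
D beats C; loses to E — 1 pairwise win.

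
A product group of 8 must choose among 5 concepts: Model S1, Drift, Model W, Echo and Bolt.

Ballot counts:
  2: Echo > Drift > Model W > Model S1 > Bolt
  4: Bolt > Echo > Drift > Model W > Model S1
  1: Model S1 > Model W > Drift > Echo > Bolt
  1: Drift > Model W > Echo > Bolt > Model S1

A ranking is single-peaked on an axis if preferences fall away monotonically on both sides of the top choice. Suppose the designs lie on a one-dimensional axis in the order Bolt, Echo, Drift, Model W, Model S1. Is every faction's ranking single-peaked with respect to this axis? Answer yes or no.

Axis positions: Bolt=1, Echo=2, Drift=3, Model W=4, Model S1=5.
Faction 1 (peak Echo at position 2): ranking walks positions 2-3-4-5-1, expanding outward from the peak — single-peaked.
Faction 2 (peak Bolt at position 1): ranking walks positions 1-2-3-4-5, expanding outward from the peak — single-peaked.
Faction 3 (peak Model S1 at position 5): ranking walks positions 5-4-3-2-1, expanding outward from the peak — single-peaked.
Faction 4 (peak Drift at position 3): ranking walks positions 3-4-2-1-5, expanding outward from the peak — single-peaked.
Every ranking is single-peaked on this axis.

yes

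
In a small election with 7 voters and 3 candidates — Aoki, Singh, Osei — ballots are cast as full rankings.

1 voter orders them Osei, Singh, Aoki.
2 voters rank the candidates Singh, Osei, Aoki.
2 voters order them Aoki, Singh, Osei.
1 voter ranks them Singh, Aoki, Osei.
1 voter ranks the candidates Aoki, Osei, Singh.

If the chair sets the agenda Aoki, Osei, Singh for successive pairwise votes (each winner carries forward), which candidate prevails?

Round 1: Aoki vs Osei — 4–3, Aoki advances.
Round 2: Aoki vs Singh — 3–4, Singh advances.
Singh survives the agenda.

Singh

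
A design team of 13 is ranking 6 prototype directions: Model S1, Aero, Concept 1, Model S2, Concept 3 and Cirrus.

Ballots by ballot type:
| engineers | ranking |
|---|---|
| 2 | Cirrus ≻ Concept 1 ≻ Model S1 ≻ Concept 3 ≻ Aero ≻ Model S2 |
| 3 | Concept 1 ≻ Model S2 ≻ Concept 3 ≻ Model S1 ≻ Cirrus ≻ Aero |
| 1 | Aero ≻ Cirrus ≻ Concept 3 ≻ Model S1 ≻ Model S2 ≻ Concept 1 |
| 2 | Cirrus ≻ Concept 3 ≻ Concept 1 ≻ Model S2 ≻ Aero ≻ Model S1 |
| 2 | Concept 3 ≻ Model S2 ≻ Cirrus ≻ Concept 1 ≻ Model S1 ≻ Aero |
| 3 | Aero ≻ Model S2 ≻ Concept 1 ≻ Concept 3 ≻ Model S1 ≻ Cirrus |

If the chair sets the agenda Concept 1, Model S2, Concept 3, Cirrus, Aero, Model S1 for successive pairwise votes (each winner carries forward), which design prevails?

Cirrus

Round 1: Concept 1 vs Model S2 — 7–6, Concept 1 advances.
Round 2: Concept 1 vs Concept 3 — 8–5, Concept 1 advances.
Round 3: Concept 1 vs Cirrus — 6–7, Cirrus advances.
Round 4: Cirrus vs Aero — 9–4, Cirrus advances.
Round 5: Cirrus vs Model S1 — 7–6, Cirrus advances.
The agenda winner is Cirrus.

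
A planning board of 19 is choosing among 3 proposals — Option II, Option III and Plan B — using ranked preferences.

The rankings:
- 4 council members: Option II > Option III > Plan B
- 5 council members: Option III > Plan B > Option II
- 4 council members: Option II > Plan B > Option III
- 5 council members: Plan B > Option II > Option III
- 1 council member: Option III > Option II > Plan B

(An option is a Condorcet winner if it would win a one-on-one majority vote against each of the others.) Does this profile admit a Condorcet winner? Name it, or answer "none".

none

Head-to-head results (19 council members):
Option II vs Option III: Option II, 13–6.
Option II–Plan B: Plan B 10–9.
Option III vs Plan B: Option III wins 10–9.
Every option loses at least once (Option II loses to Plan B; Option III loses to Option II; Plan B loses to Option III). The majority relation contains the cycle Option II beats Option III beats Plan B beats Option II, so there is no Condorcet winner.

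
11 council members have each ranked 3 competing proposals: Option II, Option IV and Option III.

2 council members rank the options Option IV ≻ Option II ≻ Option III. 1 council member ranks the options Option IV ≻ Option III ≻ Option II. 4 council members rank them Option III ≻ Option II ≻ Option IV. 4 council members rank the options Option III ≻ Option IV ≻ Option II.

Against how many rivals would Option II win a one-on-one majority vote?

0

Option II against each rival (11 council members):
Option II vs Option IV: Option II preferred on 4 ballots; Option IV wins 7–4.
Option II vs Option III: Option III, 9–2.
Option II beats no one; loses to Option IV, Option III — 0 pairwise wins.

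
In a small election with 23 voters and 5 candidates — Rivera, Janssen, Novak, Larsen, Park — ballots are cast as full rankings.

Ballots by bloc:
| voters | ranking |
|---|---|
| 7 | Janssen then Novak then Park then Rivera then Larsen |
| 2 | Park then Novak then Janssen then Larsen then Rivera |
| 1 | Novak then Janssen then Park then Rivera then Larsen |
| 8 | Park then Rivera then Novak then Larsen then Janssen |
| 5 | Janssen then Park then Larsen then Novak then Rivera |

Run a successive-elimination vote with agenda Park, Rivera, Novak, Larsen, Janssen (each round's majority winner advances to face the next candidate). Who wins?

Janssen

Round 1: Park vs Rivera — 23–0, Park advances.
Round 2: Park vs Novak — 15–8, Park advances.
Round 3: Park vs Larsen — 23–0, Park advances.
Round 4: Park vs Janssen — 10–13, Janssen advances.
Janssen survives the agenda.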